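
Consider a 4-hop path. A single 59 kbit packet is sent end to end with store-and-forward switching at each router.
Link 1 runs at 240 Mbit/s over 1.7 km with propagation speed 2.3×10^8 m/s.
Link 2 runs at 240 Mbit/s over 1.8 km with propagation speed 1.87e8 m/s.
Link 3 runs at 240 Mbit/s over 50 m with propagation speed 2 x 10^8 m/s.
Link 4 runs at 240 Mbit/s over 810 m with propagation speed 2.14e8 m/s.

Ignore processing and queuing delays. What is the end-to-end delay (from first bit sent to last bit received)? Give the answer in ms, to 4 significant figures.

1.004 ms

L = 59000 bits.
Transmission delay per hop = L/R = 59000/240000000 = 0.245833 ms; 4 hops → 0.983333 ms.
Propagation delays (d/s per hop): 0.0073913, 0.00962567, 0.00025, 0.00378505 ms; sum = 0.021052 ms.
End-to-end = 1.004 ms.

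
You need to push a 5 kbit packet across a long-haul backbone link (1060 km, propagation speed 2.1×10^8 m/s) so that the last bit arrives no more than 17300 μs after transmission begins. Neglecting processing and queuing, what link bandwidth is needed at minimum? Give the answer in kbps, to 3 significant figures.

408 kbps

Propagation delay = 1060000 / 210000000 = 5047.62 μs.
Transmission budget = 17300 − 5047.62 = 12252.4 μs.
R ≥ L / t_tx = 5000 bits / 0.0122524 s = 408 kbps.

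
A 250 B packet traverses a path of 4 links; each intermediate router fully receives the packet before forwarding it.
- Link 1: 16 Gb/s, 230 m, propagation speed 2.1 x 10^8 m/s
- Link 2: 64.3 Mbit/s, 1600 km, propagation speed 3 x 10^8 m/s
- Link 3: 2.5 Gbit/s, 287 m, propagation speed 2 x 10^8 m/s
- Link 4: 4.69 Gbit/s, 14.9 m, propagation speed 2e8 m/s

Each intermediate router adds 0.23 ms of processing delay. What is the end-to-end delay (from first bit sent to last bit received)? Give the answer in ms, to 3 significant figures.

L = 250 × 8 = 2000 bits.
Transmission delays (L/R per hop): 0.000125, 0.0311042, 0.0008, 0.000426439 ms; sum = 0.0324556 ms.
Propagation delays (d/s per hop): 0.00109524, 5.33333, 0.001435, 7.45e-05 ms; sum = 5.33594 ms.
Processing at 3 router(s): 3 × 0.23 ms = 0.69 ms.
End-to-end = 6.06 ms.

6.06 ms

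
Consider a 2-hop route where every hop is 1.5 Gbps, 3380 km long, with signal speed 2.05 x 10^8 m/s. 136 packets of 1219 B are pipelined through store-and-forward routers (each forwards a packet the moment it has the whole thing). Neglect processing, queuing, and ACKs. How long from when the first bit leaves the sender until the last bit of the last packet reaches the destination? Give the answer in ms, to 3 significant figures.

Per-hop transmission t_tx = L/R = 9752/1500000000 = 0.00650133 ms.
Per-hop propagation t_prop = 3380000/2.05e+08 = 16.4878 ms.
Pipeline fill: first packet needs 2·t_tx to clear all hops; remaining 135 packets each add one t_tx.
Total = (2+136-1)·t_tx + 2·t_prop = 137·0.00650133 + 2·16.4878 = 33.9 ms.

33.9 ms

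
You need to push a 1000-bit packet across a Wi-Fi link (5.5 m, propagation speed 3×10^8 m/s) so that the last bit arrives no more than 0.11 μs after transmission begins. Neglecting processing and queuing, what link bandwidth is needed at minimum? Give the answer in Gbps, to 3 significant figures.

Propagation delay = 5.5 / 300000000 = 0.0183333 μs.
Transmission budget = 0.11 − 0.0183333 = 0.0916667 μs.
R ≥ L / t_tx = 1000 bits / 9.16667e-08 s = 10.9 Gbps.

10.9 Gbps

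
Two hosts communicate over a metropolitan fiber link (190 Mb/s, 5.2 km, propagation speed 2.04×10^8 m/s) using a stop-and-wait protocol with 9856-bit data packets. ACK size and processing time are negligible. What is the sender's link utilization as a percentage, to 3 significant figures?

t_tx = L/R = 9856/190000000 = 5.18737e-05 s.
t_prop = 5200/204000000 = 2.54902e-05 s; RTT = 5.09804e-05 s.
Cycle = t_tx + RTT = 0.000102854 s.
Utilization = t_tx / cycle = 5.18737e-05/0.000102854 = 50.4 %.

50.4 %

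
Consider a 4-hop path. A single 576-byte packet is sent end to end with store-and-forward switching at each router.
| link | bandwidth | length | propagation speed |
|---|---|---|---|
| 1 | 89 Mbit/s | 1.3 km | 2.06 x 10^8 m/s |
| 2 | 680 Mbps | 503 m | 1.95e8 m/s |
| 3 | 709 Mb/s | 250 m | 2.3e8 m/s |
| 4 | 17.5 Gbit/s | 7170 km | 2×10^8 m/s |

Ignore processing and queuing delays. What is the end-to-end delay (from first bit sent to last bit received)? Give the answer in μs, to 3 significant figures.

35900 μs

L = 576 × 8 = 4608 bits.
Transmission delays (L/R per hop): 51.7753, 6.77647, 6.49929, 0.263314 μs; sum = 65.3144 μs.
Propagation delays (d/s per hop): 6.31068, 2.57949, 1.08696, 35850 μs; sum = 35860 μs.
End-to-end = 35900 μs.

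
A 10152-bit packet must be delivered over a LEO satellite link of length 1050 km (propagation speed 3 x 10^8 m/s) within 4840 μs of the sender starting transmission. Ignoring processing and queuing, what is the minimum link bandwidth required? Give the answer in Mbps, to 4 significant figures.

Propagation delay = 1050000 / 300000000 = 3500 μs.
Transmission budget = 4840 − 3500 = 1340 μs.
R ≥ L / t_tx = 10152 bits / 0.00134 s = 7.576 Mbps.

7.576 Mbps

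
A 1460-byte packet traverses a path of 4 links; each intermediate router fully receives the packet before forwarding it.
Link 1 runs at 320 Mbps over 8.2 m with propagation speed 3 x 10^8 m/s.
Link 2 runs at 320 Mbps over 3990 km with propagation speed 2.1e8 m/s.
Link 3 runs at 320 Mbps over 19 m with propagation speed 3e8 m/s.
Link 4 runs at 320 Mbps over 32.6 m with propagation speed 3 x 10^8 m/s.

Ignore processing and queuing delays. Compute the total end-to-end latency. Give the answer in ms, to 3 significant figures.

L = 1460 × 8 = 11680 bits.
Transmission delay per hop = L/R = 11680/320000000 = 0.0365 ms; 4 hops → 0.146 ms.
Propagation delays (d/s per hop): 2.73333e-05, 19, 6.33333e-05, 0.000108667 ms; sum = 19.0002 ms.
End-to-end = 19.1 ms.

19.1 ms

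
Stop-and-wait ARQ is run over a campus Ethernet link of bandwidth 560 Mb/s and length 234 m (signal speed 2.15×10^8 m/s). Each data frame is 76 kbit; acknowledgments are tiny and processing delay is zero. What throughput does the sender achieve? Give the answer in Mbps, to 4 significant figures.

551.2 Mbps

t_tx = L/R = 76000/560000000 = 0.000135714 s.
t_prop = 234/215000000 = 1.08837e-06 s; RTT = 2.17674e-06 s.
Cycle = t_tx + RTT = 0.000137891 s.
Throughput = L / cycle = 76000 / 0.000137891 = 551.2 Mbps.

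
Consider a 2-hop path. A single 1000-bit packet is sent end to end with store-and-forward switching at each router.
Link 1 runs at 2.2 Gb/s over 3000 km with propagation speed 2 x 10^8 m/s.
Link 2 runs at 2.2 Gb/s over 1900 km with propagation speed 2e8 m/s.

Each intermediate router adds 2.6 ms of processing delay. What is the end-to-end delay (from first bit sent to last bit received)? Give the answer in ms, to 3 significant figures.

Transmission delay per hop = L/R = 1000/2200000000 = 0.000454545 ms; 2 hops → 0.000909091 ms.
Propagation delays (d/s per hop): 15, 9.5 ms; sum = 24.5 ms.
Processing at 1 router(s): 1 × 2.6 ms = 2.6 ms.
End-to-end = 27.1 ms.

27.1 ms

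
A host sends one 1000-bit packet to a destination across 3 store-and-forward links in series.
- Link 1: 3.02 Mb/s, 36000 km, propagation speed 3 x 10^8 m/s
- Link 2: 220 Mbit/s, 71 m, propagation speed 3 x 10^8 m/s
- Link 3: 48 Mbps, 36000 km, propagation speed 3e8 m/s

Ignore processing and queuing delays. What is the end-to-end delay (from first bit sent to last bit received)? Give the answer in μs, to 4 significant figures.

240400 μs

Transmission delays (L/R per hop): 331.126, 4.54545, 20.8333 μs; sum = 356.505 μs.
Propagation delays (d/s per hop): 120000, 0.236667, 120000 μs; sum = 240000 μs.
End-to-end = 240400 μs.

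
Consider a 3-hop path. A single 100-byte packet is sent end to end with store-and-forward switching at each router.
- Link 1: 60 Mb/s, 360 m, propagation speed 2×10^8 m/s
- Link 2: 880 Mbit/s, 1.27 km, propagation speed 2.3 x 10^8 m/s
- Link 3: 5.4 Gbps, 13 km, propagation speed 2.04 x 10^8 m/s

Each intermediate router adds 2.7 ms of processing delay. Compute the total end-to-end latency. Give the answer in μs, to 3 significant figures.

5490 μs

L = 100 × 8 = 800 bits.
Transmission delays (L/R per hop): 13.3333, 0.909091, 0.148148 μs; sum = 14.3906 μs.
Propagation delays (d/s per hop): 1.8, 5.52174, 63.7255 μs; sum = 71.0472 μs.
Processing at 2 router(s): 2 × 2.7 ms = 5400 μs.
End-to-end = 5490 μs.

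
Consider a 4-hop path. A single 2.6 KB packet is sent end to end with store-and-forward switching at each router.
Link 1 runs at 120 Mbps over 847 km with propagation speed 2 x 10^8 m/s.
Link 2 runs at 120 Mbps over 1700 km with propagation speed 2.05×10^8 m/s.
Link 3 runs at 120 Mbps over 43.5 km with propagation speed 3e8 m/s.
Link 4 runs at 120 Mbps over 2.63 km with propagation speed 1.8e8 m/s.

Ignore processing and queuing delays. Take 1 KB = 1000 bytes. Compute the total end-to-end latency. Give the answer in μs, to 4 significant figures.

13380 μs

L = 20800 bits.
Transmission delay per hop = L/R = 20800/120000000 = 173.333 μs; 4 hops → 693.333 μs.
Propagation delays (d/s per hop): 4235, 8292.68, 145, 14.6111 μs; sum = 12687.3 μs.
End-to-end = 13380 μs.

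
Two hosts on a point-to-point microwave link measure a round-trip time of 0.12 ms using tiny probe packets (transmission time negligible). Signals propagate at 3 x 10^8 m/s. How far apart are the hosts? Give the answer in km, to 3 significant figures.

One-way propagation = RTT/2 = 0.06 ms.
d = s × t = 300000000 × 6e-05 = 18.0 km.

18.0 km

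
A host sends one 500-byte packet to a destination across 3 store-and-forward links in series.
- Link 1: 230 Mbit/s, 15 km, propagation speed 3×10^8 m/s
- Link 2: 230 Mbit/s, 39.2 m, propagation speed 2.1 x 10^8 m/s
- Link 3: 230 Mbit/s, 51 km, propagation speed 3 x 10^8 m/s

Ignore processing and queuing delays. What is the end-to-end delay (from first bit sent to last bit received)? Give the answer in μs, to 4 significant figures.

L = 500 × 8 = 4000 bits.
Transmission delay per hop = L/R = 4000/230000000 = 17.3913 μs; 3 hops → 52.1739 μs.
Propagation delays (d/s per hop): 50, 0.186667, 170 μs; sum = 220.187 μs.
End-to-end = 272.4 μs.

272.4 μs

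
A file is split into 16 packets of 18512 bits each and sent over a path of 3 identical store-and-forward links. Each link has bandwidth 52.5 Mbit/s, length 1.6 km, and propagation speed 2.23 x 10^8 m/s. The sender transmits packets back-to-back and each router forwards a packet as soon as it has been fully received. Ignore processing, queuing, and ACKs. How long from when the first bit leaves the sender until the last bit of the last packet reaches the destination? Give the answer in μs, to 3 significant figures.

Per-hop transmission t_tx = L/R = 18512/52500000 = 352.61 μs.
Per-hop propagation t_prop = 1600/223000000 = 7.17489 μs.
Pipeline fill: first packet needs 3·t_tx to clear all hops; remaining 15 packets each add one t_tx.
Total = (3+16-1)·t_tx + 3·t_prop = 18·352.61 + 3·7.17489 = 6370 μs.

6370 μs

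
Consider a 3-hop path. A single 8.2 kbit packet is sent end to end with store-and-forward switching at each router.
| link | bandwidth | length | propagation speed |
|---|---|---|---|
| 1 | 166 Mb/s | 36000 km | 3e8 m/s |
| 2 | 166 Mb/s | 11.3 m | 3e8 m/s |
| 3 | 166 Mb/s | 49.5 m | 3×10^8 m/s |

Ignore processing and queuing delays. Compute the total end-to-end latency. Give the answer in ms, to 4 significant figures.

120.1 ms

L = 8200 bits.
Transmission delay per hop = L/R = 8200/166000000 = 0.0493976 ms; 3 hops → 0.148193 ms.
Propagation delays (d/s per hop): 120, 3.76667e-05, 0.000165 ms; sum = 120 ms.
End-to-end = 120.1 ms.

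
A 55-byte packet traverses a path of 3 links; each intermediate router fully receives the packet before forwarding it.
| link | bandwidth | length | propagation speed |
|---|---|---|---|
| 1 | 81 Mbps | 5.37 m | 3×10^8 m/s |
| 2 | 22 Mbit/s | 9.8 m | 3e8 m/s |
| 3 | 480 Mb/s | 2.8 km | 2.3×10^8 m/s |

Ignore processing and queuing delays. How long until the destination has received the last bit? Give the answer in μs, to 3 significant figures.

L = 55 × 8 = 440 bits.
Transmission delays (L/R per hop): 5.4321, 20, 0.916667 μs; sum = 26.3488 μs.
Propagation delays (d/s per hop): 0.0179, 0.0326667, 12.1739 μs; sum = 12.2245 μs.
End-to-end = 38.6 μs.

38.6 μs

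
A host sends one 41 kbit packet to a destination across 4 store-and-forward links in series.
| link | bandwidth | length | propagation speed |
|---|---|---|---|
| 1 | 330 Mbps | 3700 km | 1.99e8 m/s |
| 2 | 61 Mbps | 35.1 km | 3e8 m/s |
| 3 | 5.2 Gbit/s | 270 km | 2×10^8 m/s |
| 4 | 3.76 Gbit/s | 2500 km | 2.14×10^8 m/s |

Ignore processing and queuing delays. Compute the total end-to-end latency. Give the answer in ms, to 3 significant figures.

L = 41000 bits.
Transmission delays (L/R per hop): 0.124242, 0.672131, 0.00788462, 0.0109043 ms; sum = 0.815162 ms.
Propagation delays (d/s per hop): 18.593, 0.117, 1.35, 11.6822 ms; sum = 31.7422 ms.
End-to-end = 32.6 ms.

32.6 ms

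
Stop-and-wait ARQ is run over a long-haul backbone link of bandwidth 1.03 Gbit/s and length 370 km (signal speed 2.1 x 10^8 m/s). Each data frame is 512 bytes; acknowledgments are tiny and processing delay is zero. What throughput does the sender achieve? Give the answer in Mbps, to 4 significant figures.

1.161 Mbps

t_tx = L/R = 4096/1030000000 = 3.9767e-06 s.
t_prop = 370000/210000000 = 0.0017619 s; RTT = 0.00352381 s.
Cycle = t_tx + RTT = 0.00352779 s.
Throughput = L / cycle = 4096 / 0.00352779 = 1.161 Mbps.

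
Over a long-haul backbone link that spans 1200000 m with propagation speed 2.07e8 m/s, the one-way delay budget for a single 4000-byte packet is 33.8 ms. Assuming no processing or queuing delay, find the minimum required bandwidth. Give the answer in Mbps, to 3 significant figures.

1.14 Mbps

L = 32000 bits.
Propagation delay = 1200000 / 2.07e+08 = 5.7971 ms.
Transmission budget = 33.8 − 5.7971 = 28.0029 ms.
R ≥ L / t_tx = 32000 bits / 0.0280029 s = 1.14 Mbps.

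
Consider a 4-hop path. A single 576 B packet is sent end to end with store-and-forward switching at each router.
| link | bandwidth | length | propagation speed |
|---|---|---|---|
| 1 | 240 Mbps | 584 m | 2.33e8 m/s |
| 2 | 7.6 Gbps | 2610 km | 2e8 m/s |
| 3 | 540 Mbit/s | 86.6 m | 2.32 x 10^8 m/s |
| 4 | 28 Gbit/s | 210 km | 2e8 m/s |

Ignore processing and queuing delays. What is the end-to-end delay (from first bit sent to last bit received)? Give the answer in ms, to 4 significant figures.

14.13 ms

L = 576 × 8 = 4608 bits.
Transmission delays (L/R per hop): 0.0192, 0.000606316, 0.00853333, 0.000164571 ms; sum = 0.0285042 ms.
Propagation delays (d/s per hop): 0.00250644, 13.05, 0.000373276, 1.05 ms; sum = 14.1029 ms.
End-to-end = 14.13 ms.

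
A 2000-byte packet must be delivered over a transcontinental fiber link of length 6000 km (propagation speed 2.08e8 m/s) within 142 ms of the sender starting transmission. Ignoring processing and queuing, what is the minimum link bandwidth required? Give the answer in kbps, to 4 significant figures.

141.4 kbps

L = 16000 bits.
Propagation delay = 6000000 / 208000000 = 28.8462 ms.
Transmission budget = 142 − 28.8462 = 113.154 ms.
R ≥ L / t_tx = 16000 bits / 0.113154 s = 141.4 kbps.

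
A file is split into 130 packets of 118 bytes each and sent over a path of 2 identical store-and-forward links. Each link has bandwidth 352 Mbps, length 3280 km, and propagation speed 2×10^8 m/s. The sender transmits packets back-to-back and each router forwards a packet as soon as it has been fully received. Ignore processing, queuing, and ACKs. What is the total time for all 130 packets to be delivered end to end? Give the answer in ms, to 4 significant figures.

33.15 ms

Per-hop transmission t_tx = L/R = 944/352000000 = 0.00268182 ms.
Per-hop propagation t_prop = 3280000/200000000 = 16.4 ms.
Pipeline fill: first packet needs 2·t_tx to clear all hops; remaining 129 packets each add one t_tx.
Total = (2+130-1)·t_tx + 2·t_prop = 131·0.00268182 + 2·16.4 = 33.15 ms.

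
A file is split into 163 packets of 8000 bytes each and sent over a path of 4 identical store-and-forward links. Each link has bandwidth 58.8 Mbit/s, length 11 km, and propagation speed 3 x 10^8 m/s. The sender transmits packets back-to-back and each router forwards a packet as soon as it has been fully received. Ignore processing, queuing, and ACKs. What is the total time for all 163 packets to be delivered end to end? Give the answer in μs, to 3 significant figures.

Per-hop transmission t_tx = L/R = 64000/58800000 = 1088.44 μs.
Per-hop propagation t_prop = 11000/300000000 = 36.6667 μs.
Pipeline fill: first packet needs 4·t_tx to clear all hops; remaining 162 packets each add one t_tx.
Total = (4+163-1)·t_tx + 4·t_prop = 166·1088.44 + 4·36.6667 = 181000 μs.

181000 μs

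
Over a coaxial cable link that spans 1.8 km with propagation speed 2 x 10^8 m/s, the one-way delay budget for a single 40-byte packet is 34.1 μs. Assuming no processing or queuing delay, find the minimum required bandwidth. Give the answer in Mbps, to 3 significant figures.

12.7 Mbps

L = 320 bits.
Propagation delay = 1800 / 200000000 = 9 μs.
Transmission budget = 34.1 − 9 = 25.1 μs.
R ≥ L / t_tx = 320 bits / 2.51e-05 s = 12.7 Mbps.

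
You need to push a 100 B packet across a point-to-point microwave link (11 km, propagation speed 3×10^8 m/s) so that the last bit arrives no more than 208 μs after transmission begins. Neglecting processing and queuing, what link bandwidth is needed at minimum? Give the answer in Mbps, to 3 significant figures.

L = 800 bits.
Propagation delay = 11000 / 300000000 = 36.6667 μs.
Transmission budget = 208 − 36.6667 = 171.333 μs.
R ≥ L / t_tx = 800 bits / 0.000171333 s = 4.67 Mbps.

4.67 Mbps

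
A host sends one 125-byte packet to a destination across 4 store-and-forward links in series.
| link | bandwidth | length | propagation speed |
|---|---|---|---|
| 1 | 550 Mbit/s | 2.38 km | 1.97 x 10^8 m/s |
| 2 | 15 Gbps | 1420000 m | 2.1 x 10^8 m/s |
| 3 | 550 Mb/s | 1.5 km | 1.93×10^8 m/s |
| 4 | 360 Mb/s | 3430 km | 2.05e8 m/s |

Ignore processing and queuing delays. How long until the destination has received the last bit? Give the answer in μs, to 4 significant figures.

23520 μs

L = 125 × 8 = 1000 bits.
Transmission delays (L/R per hop): 1.81818, 0.0666667, 1.81818, 2.77778 μs; sum = 6.48081 μs.
Propagation delays (d/s per hop): 12.0812, 6761.9, 7.77202, 16731.7 μs; sum = 23513.5 μs.
End-to-end = 23520 μs.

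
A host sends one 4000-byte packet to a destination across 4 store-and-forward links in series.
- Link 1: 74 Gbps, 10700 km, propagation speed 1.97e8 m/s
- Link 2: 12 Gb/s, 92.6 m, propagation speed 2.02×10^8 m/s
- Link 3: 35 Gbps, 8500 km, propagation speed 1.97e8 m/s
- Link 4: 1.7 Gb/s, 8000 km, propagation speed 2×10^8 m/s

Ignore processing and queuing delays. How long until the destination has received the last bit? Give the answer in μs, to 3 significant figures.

137000 μs

L = 4000 × 8 = 32000 bits.
Transmission delays (L/R per hop): 0.432432, 2.66667, 0.914286, 18.8235 μs; sum = 22.8369 μs.
Propagation delays (d/s per hop): 54314.7, 0.458416, 43147.2, 40000 μs; sum = 137462 μs.
End-to-end = 137000 μs.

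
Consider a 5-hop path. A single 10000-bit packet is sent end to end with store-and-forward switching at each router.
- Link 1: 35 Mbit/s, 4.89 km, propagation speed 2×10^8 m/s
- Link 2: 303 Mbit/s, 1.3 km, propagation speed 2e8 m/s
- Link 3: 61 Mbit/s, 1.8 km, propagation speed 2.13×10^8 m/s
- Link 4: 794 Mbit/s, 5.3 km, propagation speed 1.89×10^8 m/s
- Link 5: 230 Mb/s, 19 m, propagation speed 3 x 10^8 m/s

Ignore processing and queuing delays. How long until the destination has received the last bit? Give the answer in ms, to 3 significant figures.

Transmission delays (L/R per hop): 0.285714, 0.0330033, 0.163934, 0.0125945, 0.0434783 ms; sum = 0.538725 ms.
Propagation delays (d/s per hop): 0.02445, 0.0065, 0.0084507, 0.0280423, 6.33333e-05 ms; sum = 0.0675064 ms.
End-to-end = 0.606 ms.

0.606 ms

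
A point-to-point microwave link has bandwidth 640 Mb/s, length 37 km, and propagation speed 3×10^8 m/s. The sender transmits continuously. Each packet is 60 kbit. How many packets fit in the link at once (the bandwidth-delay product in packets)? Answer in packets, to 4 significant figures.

1.316 packets

Propagation delay = 37000 / 300000000 = 0.000123333 s.
BDP = R × t_prop = 640000000 × 0.000123333 = 78933.3 bits.
In packets of 60000 bits: 1.316 packets.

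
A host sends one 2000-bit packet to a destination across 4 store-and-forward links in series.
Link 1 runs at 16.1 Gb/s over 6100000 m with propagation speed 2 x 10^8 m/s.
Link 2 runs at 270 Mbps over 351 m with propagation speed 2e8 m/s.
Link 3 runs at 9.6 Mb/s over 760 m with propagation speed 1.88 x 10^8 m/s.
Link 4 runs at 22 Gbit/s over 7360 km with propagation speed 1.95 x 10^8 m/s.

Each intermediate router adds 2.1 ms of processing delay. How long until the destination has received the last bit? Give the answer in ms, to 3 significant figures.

Transmission delays (L/R per hop): 0.000124224, 0.00740741, 0.208333, 9.09091e-05 ms; sum = 0.215956 ms.
Propagation delays (d/s per hop): 30.5, 0.001755, 0.00404255, 37.7436 ms; sum = 68.2494 ms.
Processing at 3 router(s): 3 × 2.1 ms = 6.3 ms.
End-to-end = 74.8 ms.

74.8 ms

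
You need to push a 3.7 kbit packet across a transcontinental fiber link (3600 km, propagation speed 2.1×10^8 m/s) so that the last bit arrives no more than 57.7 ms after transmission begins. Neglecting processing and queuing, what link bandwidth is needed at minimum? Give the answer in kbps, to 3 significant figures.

Propagation delay = 3600000 / 210000000 = 17.1429 ms.
Transmission budget = 57.7 − 17.1429 = 40.5571 ms.
R ≥ L / t_tx = 3700 bits / 0.0405571 s = 91.2 kbps.

91.2 kbps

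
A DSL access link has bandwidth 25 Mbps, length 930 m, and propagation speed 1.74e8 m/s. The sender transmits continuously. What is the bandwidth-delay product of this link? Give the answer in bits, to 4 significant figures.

Propagation delay = 930 / 174000000 = 5.34483e-06 s.
BDP = R × t_prop = 25000000 × 5.34483e-06 = 133.621 bits.

133.6 bits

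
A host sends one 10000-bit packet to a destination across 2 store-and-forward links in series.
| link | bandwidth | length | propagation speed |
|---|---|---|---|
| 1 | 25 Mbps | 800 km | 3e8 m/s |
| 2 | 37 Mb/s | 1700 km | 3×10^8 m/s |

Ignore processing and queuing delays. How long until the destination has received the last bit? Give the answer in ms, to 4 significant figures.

Transmission delays (L/R per hop): 0.4, 0.27027 ms; sum = 0.67027 ms.
Propagation delays (d/s per hop): 2.66667, 5.66667 ms; sum = 8.33333 ms.
End-to-end = 9.004 ms.

9.004 ms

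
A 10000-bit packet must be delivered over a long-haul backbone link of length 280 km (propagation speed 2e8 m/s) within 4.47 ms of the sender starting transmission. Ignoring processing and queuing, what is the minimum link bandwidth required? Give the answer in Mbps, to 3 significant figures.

3.26 Mbps

Propagation delay = 280000 / 200000000 = 1.4 ms.
Transmission budget = 4.47 − 1.4 = 3.07 ms.
R ≥ L / t_tx = 10000 bits / 0.00307 s = 3.26 Mbps.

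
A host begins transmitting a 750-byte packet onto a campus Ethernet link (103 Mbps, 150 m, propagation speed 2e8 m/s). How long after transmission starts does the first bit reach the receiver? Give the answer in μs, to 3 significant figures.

First bit experiences only propagation delay: d/s = 150/200000000 = 0.750 μs.

0.750 μs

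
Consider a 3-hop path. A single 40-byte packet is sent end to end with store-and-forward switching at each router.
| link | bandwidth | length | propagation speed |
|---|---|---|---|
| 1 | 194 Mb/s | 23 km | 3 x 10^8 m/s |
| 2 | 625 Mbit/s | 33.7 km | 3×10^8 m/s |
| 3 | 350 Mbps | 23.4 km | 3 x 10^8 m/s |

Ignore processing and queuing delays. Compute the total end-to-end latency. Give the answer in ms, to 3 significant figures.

L = 40 × 8 = 320 bits.
Transmission delays (L/R per hop): 0.00164948, 0.000512, 0.000914286 ms; sum = 0.00307577 ms.
Propagation delays (d/s per hop): 0.0766667, 0.112333, 0.078 ms; sum = 0.267 ms.
End-to-end = 0.270 ms.

0.270 ms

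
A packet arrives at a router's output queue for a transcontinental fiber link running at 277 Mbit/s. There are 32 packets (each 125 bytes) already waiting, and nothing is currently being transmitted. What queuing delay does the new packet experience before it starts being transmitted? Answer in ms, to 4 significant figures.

0.1155 ms

Each queued packet: L/R = 1000/277000000 = 0.00361011 ms.
32 queued → 0.115523 ms.
Queuing delay = 0.1155 ms.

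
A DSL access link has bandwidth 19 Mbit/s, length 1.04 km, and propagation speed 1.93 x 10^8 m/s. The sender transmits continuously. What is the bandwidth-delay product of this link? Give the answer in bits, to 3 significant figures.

102 bits

Propagation delay = 1040 / 193000000 = 5.3886e-06 s.
BDP = R × t_prop = 19000000 × 5.3886e-06 = 102.383 bits.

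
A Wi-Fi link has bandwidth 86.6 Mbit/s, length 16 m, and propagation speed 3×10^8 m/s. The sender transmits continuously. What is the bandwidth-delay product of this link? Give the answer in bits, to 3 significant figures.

4.62 bits

Propagation delay = 16 / 300000000 = 5.33333e-08 s.
BDP = R × t_prop = 86600000 × 5.33333e-08 = 4.61867 bits.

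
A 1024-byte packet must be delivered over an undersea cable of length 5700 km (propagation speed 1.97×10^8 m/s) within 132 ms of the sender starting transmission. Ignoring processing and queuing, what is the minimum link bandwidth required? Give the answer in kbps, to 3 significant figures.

79.5 kbps

L = 8192 bits.
Propagation delay = 5700000 / 197000000 = 28.934 ms.
Transmission budget = 132 − 28.934 = 103.066 ms.
R ≥ L / t_tx = 8192 bits / 0.103066 s = 79.5 kbps.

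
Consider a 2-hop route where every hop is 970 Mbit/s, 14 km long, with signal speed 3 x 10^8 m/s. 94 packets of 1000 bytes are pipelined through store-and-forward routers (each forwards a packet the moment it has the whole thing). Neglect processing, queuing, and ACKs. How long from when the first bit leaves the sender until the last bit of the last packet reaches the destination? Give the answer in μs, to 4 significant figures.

Per-hop transmission t_tx = L/R = 8000/970000000 = 8.24742 μs.
Per-hop propagation t_prop = 14000/300000000 = 46.6667 μs.
Pipeline fill: first packet needs 2·t_tx to clear all hops; remaining 93 packets each add one t_tx.
Total = (2+94-1)·t_tx + 2·t_prop = 95·8.24742 + 2·46.6667 = 876.8 μs.

876.8 μs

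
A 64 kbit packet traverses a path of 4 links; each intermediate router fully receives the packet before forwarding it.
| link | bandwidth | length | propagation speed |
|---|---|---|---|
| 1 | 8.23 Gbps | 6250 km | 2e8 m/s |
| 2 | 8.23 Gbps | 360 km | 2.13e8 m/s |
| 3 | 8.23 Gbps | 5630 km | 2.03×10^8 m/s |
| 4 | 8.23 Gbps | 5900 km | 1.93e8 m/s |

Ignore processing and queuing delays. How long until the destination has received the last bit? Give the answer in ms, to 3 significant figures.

91.3 ms

L = 64000 bits.
Transmission delay per hop = L/R = 64000/8230000000 = 0.00777643 ms; 4 hops → 0.0311057 ms.
Propagation delays (d/s per hop): 31.25, 1.69014, 27.734, 30.5699 ms; sum = 91.2441 ms.
End-to-end = 91.3 ms.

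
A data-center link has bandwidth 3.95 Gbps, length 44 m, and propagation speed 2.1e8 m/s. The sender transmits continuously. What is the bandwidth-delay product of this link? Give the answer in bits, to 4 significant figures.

827.6 bits

Propagation delay = 44 / 210000000 = 2.09524e-07 s.
BDP = R × t_prop = 3950000000 × 2.09524e-07 = 827.619 bits.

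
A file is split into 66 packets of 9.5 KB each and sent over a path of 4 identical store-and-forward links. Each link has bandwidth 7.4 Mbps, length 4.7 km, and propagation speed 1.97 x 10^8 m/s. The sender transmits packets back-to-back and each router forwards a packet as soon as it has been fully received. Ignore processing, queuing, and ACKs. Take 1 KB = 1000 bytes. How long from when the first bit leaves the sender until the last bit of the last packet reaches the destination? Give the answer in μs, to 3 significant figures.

Per-hop transmission t_tx = L/R = 76000/7400000 = 10270.3 μs.
Per-hop propagation t_prop = 4700/197000000 = 23.8579 μs.
Pipeline fill: first packet needs 4·t_tx to clear all hops; remaining 65 packets each add one t_tx.
Total = (4+66-1)·t_tx + 4·t_prop = 69·10270.3 + 4·23.8579 = 709000 μs.

709000 μs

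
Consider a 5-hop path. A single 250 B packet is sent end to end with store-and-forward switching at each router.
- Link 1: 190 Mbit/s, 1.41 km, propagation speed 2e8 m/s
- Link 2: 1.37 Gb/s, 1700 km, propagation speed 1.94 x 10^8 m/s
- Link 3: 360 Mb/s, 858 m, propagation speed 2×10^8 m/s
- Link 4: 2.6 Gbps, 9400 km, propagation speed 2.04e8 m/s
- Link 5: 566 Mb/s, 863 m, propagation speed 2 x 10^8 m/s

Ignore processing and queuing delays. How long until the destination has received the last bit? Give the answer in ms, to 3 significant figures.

L = 250 × 8 = 2000 bits.
Transmission delays (L/R per hop): 0.0105263, 0.00145985, 0.00555556, 0.000769231, 0.00353357 ms; sum = 0.0218445 ms.
Propagation delays (d/s per hop): 0.00705, 8.76289, 0.00429, 46.0784, 0.004315 ms; sum = 54.857 ms.
End-to-end = 54.9 ms.

54.9 ms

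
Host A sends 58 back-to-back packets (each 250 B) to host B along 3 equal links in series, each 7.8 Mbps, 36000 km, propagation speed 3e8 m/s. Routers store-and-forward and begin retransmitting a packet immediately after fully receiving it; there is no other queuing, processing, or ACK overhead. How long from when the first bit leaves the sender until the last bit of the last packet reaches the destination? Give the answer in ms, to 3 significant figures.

Per-hop transmission t_tx = L/R = 2000/7800000 = 0.25641 ms.
Per-hop propagation t_prop = 36000000/300000000 = 120 ms.
Pipeline fill: first packet needs 3·t_tx to clear all hops; remaining 57 packets each add one t_tx.
Total = (3+58-1)·t_tx + 3·t_prop = 60·0.25641 + 3·120 = 375 ms.

375 ms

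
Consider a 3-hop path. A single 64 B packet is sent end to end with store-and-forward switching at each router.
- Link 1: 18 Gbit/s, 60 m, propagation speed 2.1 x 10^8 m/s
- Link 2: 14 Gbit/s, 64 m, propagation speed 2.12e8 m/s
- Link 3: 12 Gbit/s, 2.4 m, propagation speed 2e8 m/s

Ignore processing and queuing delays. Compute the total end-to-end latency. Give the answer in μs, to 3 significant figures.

0.707 μs

L = 64 × 8 = 512 bits.
Transmission delays (L/R per hop): 0.0284444, 0.0365714, 0.0426667 μs; sum = 0.107683 μs.
Propagation delays (d/s per hop): 0.285714, 0.301887, 0.012 μs; sum = 0.599601 μs.
End-to-end = 0.707 μs.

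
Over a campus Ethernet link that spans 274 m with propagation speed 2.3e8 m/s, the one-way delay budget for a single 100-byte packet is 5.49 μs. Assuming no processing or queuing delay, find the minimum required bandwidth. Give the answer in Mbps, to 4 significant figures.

L = 800 bits.
Propagation delay = 274 / 2.3e+08 = 1.1913 μs.
Transmission budget = 5.49 − 1.1913 = 4.2987 μs.
R ≥ L / t_tx = 800 bits / 4.2987e-06 s = 186.1 Mbps.

186.1 Mbps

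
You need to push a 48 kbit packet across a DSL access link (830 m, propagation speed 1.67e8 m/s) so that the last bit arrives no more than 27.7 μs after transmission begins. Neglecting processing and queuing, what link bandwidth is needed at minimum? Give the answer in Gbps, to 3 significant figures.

2.11 Gbps

Propagation delay = 830 / 167000000 = 4.97006 μs.
Transmission budget = 27.7 − 4.97006 = 22.7299 μs.
R ≥ L / t_tx = 48000 bits / 2.27299e-05 s = 2.11 Gbps.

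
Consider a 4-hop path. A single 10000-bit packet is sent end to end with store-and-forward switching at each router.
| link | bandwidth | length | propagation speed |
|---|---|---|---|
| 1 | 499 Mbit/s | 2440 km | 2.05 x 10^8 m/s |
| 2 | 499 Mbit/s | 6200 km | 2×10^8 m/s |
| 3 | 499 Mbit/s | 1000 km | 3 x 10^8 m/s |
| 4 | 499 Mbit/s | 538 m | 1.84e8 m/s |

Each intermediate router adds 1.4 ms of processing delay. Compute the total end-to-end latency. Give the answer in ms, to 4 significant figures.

50.52 ms

Transmission delay per hop = L/R = 10000/499000000 = 0.0200401 ms; 4 hops → 0.0801603 ms.
Propagation delays (d/s per hop): 11.9024, 31, 3.33333, 0.00292391 ms; sum = 46.2387 ms.
Processing at 3 router(s): 3 × 1.4 ms = 4.2 ms.
End-to-end = 50.52 ms.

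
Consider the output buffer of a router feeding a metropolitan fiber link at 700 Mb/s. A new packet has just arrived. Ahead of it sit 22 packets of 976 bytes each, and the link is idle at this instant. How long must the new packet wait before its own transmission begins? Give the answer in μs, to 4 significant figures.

Each queued packet: L/R = 7808/700000000 = 11.1543 μs.
22 queued → 245.394 μs.
Queuing delay = 245.4 μs.

245.4 μs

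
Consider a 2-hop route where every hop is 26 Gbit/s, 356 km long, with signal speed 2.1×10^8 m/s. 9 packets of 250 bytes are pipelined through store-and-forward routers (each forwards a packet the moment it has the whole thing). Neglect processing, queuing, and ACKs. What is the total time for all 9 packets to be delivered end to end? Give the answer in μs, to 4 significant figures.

Per-hop transmission t_tx = L/R = 2000/26000000000 = 0.0769231 μs.
Per-hop propagation t_prop = 356000/210000000 = 1695.24 μs.
Pipeline fill: first packet needs 2·t_tx to clear all hops; remaining 8 packets each add one t_tx.
Total = (2+9-1)·t_tx + 2·t_prop = 10·0.0769231 + 2·1695.24 = 3391 μs.

3391 μs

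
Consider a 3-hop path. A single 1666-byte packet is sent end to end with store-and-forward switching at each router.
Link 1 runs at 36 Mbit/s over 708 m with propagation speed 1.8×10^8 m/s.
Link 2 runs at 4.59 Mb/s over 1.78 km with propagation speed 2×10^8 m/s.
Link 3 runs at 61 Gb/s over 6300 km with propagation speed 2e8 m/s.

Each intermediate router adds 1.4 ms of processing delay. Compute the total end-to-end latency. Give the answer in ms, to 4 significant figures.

37.59 ms

L = 1666 × 8 = 13328 bits.
Transmission delays (L/R per hop): 0.370222, 2.9037, 0.000218492 ms; sum = 3.27414 ms.
Propagation delays (d/s per hop): 0.00393333, 0.0089, 31.5 ms; sum = 31.5128 ms.
Processing at 2 router(s): 2 × 1.4 ms = 2.8 ms.
End-to-end = 37.59 ms.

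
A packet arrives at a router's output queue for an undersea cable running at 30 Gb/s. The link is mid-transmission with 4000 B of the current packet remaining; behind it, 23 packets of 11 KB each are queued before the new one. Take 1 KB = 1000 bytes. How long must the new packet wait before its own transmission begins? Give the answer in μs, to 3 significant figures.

68.5 μs

Each queued packet: L/R = 88000/30000000000 = 2.93333 μs.
23 queued → 67.4667 μs.
Plus remaining 32000 bits of current packet: 1.06667 μs.
Queuing delay = 68.5 μs.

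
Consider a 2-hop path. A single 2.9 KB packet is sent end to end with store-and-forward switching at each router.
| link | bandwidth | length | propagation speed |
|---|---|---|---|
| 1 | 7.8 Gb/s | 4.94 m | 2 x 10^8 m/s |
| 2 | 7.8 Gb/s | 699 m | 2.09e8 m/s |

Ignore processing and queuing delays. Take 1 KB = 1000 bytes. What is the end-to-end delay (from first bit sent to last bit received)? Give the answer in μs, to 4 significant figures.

L = 23200 bits.
Transmission delay per hop = L/R = 23200/7800000000 = 2.97436 μs; 2 hops → 5.94872 μs.
Propagation delays (d/s per hop): 0.0247, 3.3445 μs; sum = 3.3692 μs.
End-to-end = 9.318 μs.

9.318 μs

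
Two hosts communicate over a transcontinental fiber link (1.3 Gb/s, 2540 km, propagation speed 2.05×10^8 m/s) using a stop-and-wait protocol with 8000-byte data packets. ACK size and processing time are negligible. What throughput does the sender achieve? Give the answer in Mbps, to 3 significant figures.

t_tx = L/R = 64000/1300000000 = 4.92308e-05 s.
t_prop = 2540000/2.05e+08 = 0.0123902 s; RTT = 0.0247805 s.
Cycle = t_tx + RTT = 0.0248297 s.
Throughput = L / cycle = 64000 / 0.0248297 = 2.58 Mbps.

2.58 Mbps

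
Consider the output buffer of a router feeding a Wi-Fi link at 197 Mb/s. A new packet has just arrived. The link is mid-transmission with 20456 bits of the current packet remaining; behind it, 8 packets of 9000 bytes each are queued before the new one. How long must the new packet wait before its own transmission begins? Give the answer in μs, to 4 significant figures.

Each queued packet: L/R = 72000/197000000 = 365.482 μs.
8 queued → 2923.86 μs.
Plus remaining 20456 bits of current packet: 103.838 μs.
Queuing delay = 3028 μs.

3028 μs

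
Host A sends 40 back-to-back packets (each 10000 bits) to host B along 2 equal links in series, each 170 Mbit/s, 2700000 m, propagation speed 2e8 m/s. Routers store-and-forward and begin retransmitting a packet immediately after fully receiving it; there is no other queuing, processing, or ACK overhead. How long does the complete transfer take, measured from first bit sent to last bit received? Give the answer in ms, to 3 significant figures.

29.4 ms

Per-hop transmission t_tx = L/R = 10000/170000000 = 0.0588235 ms.
Per-hop propagation t_prop = 2700000/200000000 = 13.5 ms.
Pipeline fill: first packet needs 2·t_tx to clear all hops; remaining 39 packets each add one t_tx.
Total = (2+40-1)·t_tx + 2·t_prop = 41·0.0588235 + 2·13.5 = 29.4 ms.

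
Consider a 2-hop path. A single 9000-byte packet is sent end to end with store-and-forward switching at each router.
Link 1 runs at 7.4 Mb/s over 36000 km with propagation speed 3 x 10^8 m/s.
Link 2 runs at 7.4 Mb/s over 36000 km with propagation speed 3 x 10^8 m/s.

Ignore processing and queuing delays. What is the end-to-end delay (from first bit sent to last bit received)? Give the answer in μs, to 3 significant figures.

L = 9000 × 8 = 72000 bits.
Transmission delay per hop = L/R = 72000/7400000 = 9729.73 μs; 2 hops → 19459.5 μs.
Propagation delays (d/s per hop): 120000, 120000 μs; sum = 240000 μs.
End-to-end = 259000 μs.

259000 μs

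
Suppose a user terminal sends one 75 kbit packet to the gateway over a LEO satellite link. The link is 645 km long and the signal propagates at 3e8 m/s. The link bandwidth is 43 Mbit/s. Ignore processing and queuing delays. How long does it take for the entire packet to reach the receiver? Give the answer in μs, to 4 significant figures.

L = 75000 bits.
Transmission delay = L/R = 75000 / 43000000 = 1744.19 μs.
Propagation delay = d/s = 645000 m / 300000000 m/s = 2150 μs.
Total = 3894 μs.

3894 μs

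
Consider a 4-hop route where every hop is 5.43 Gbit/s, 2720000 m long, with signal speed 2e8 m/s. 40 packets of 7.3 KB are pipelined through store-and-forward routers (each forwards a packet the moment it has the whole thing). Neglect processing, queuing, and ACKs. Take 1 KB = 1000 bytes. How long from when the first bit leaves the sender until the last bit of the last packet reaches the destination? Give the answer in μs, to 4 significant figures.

Per-hop transmission t_tx = L/R = 58400/5430000000 = 10.7551 μs.
Per-hop propagation t_prop = 2720000/200000000 = 13600 μs.
Pipeline fill: first packet needs 4·t_tx to clear all hops; remaining 39 packets each add one t_tx.
Total = (4+40-1)·t_tx + 4·t_prop = 43·10.7551 + 4·13600 = 54860 μs.

54860 μs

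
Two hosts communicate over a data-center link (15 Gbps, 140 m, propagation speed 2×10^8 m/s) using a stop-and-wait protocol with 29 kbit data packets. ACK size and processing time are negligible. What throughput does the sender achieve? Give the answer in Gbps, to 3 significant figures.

t_tx = L/R = 29000/15000000000 = 1.93333e-06 s.
t_prop = 140/200000000 = 7e-07 s; RTT = 1.4e-06 s.
Cycle = t_tx + RTT = 3.33333e-06 s.
Throughput = L / cycle = 29000 / 3.33333e-06 = 8.70 Gbps.

8.70 Gbps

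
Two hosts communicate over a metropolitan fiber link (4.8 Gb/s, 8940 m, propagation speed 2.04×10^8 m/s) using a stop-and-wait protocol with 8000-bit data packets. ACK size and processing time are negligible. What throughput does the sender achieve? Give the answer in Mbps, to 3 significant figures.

t_tx = L/R = 8000/4800000000 = 1.66667e-06 s.
t_prop = 8940/204000000 = 4.38235e-05 s; RTT = 8.76471e-05 s.
Cycle = t_tx + RTT = 8.93137e-05 s.
Throughput = L / cycle = 8000 / 8.93137e-05 = 89.6 Mbps.

89.6 Mbps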